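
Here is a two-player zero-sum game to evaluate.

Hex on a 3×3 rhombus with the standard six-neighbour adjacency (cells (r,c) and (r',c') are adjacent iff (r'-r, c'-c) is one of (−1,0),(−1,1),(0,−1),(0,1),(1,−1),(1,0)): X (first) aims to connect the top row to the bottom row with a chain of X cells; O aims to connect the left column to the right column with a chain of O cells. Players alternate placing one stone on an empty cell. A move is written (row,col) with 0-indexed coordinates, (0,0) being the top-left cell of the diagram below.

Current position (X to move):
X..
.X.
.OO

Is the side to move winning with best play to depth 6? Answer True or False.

[X../.X./.OO] X move#1: (0,1):-1/XX./.X./.OO, (0,2):-1/X.X/.X./.OO, (1,0):-1/X../XX./.OO, (1,2):-1/X../.XX/.OO, (2,0):+1/X../.X./XOO*
[X../.X./XOO] O move#2: (0,1):-1/XO./.X./XOO*, (0,2):-1/X.O/.X./XOO, (1,0):-1/X../OX./XOO, (1,2):-1/X../.XO/XOO
[XO./.X./XOO] X move#3: (0,2):+1/XOX/.X./XOO*, (1,0):+1/XO./XX./XOO, (1,2):+1/XO./.XX/XOO
[XOX/.X./XOO] end (terminal -1, O#4); searched X../.X./.OO to 6

X winning at [X../.X./.OO]: True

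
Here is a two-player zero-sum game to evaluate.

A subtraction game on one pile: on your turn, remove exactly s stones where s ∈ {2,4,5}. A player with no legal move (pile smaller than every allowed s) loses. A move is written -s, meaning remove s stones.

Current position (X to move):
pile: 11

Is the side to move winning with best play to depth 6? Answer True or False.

ply 1, X at 11 | -2=-1→9; -4=+1→7*; -5=-1→6
ply 2, O at 7 | -2=-1→5*; -4=-1→3; -5=-1→2
ply 3, X at 5 | -2=-1→3; -4=+1→1*; -5=+1→0
ply 4: 1 is terminal -1 (O); from 11 depth 6

X winning at [11]: True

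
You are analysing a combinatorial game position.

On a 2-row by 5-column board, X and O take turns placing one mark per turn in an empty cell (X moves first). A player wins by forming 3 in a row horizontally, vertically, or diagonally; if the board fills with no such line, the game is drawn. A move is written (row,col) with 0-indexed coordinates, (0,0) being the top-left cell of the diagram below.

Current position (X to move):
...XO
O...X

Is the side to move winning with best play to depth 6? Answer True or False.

p1 X@[...XO/O...X]: (0,0)[X..XO/O...X]+0* (0,1)[.X.XO/O...X]+0 (0,2)[..XXO/O...X]+0 (1,1)[...XO/OX..X]+0 (1,2)[...XO/O.X.X]+0 (1,3)[...XO/O..XX]+0
p2 O@[X..XO/O...X]: (0,1)[XO.XO/O...X]+0* (0,2)[X.OXO/O...X]+0 (1,1)[X..XO/OO..X]+0 (1,2)[X..XO/O.O.X]+0 (1,3)[X..XO/O..OX]+0
p3 X@[XO.XO/O...X]: (0,2)[XOXXO/O...X]+0* (1,1)[XO.XO/OX..X]+0 (1,2)[XO.XO/O.X.X]+0 (1,3)[XO.XO/O..XX]+0
p4 O@[XOXXO/O...X]: (1,1)[XOXXO/OO..X]+0* (1,2)[XOXXO/O.O.X]+0 (1,3)[XOXXO/O..OX]+0
p5 X@[XOXXO/OO..X]: (1,2)[XOXXO/OOX.X]+0* (1,3)[XOXXO/OO.XX]-1
p6 O@[XOXXO/OOX.X]: (1,3)[XOXXO/OOXOX]+0*
p7 X@[XOXXO/OOXOX] terminal +0; root [...XO/O...X] d6

X winning at [...XO/O...X]: False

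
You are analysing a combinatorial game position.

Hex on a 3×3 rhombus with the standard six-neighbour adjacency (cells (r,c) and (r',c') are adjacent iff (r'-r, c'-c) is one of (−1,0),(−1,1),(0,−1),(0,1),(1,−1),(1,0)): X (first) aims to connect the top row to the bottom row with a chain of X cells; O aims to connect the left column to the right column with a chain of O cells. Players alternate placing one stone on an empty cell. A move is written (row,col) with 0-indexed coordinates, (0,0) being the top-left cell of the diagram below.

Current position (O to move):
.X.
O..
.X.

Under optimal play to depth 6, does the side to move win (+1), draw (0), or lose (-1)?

ply 1, O at .X./O../.X. | (0,0)=-1→OX./O../.X.; (0,2)=-1→.XO/O../.X.; (1,1)=+1→.X./OO./.X.*; (1,2)=-1→.X./O.O/.X.; (2,0)=-1→.X./O../OX.; (2,2)=-1→.X./O../.XO
ply 2, X at .X./OO./.X. | (0,0)=-1→XX./OO./.X.*; (0,2)=-1→.XX/OO./.X.; (1,2)=-1→.X./OOX/.X.; (2,0)=-1→.X./OO./XX.; (2,2)=-1→.X./OO./.XX
ply 3, O at XX./OO./.X. | (0,2)=+1→XXO/OO./.X.*; (1,2)=+1→XX./OOO/.X.; (2,0)=+1→XX./OO./OX.; (2,2)=+1→XX./OO./.XO
ply 4: XXO/OO./.X. is terminal -1 (X); from .X./O../.X. depth 6

value(.X./O../.X., O) = +1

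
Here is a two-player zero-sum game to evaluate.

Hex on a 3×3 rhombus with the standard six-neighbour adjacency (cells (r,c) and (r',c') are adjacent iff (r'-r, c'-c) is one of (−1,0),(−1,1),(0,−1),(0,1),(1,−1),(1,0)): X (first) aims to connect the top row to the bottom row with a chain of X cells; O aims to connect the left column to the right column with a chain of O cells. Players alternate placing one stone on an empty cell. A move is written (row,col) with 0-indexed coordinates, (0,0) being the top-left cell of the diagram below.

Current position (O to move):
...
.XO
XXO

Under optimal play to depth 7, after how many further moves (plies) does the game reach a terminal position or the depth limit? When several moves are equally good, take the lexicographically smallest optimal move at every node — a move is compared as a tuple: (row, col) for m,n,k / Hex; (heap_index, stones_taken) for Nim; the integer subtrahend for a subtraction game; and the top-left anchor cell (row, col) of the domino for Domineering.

PV length from [.../.XO/XXO]: 2 plies

p1 O@[.../.XO/XXO]: (0,0)[O../.XO/XXO]-1* (0,1)[.O./.XO/XXO]-1 (0,2)[..O/.XO/XXO]-1 (1,0)[.../OXO/XXO]-1
p2 X@[O../.XO/XXO]: (0,1)[OX./.XO/XXO]+1* (0,2)[O.X/.XO/XXO]+1 (1,0)[O../XXO/XXO]+1
p3 O@[OX./.XO/XXO] terminal -1; root [.../.XO/XXO] d7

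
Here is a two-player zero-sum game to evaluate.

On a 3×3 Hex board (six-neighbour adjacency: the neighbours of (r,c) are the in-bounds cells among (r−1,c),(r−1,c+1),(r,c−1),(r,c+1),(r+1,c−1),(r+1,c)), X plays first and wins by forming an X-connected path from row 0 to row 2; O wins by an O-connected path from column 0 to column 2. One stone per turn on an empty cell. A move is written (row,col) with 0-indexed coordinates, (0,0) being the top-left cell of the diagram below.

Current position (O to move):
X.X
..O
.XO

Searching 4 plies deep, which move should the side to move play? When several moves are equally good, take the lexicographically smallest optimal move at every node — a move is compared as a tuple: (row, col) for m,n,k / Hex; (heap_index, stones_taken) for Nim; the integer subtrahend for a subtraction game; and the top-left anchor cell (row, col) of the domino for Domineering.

ply 1, O at X.X/..O/.XO | (0,1)=-1→XOX/..O/.XO; (1,0)=-1→X.X/O.O/.XO; (1,1)=+1→X.X/.OO/.XO*; (2,0)=-1→X.X/..O/OXO
ply 2, X at X.X/.OO/.XO | (0,1)=-1→XXX/.OO/.XO*; (1,0)=-1→X.X/XOO/.XO; (2,0)=-1→X.X/.OO/XXO
ply 3, O at XXX/.OO/.XO | (1,0)=+1→XXX/OOO/.XO*; (2,0)=+1→XXX/.OO/OXO
ply 4: XXX/OOO/.XO is terminal -1 (X); from X.X/..O/.XO depth 4

O's best at [X.X/..O/.XO]: (1,1)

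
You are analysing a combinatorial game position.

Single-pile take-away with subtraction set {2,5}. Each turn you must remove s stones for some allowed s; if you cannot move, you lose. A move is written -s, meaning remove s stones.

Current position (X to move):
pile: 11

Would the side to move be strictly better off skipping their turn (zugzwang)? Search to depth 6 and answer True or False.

[11] X move#1: -2:-1/9*, -5:-1/6
[9] O move#2: -2:+1/7*, -5:+1/4
[7] X move#3: -2:-1/5*, -5:-1/2
[5] O move#4: -2:-1/3, -5:+1/0*
[0] end (terminal -1, X#5); searched 11 to 6
pass branch (O moves first from the same position):
  | [11] O move#1: -2:-1/9*, -5:-1/6
  | [9] X move#2: -2:+1/7*, -5:+1/4
  | [7] O move#3: -2:-1/5*, -5:-1/2
  | [5] X move#4: -2:-1/3, -5:+1/0*
  | [0] end (terminal -1, O#5); searched 11 to 6
X moving scores -1; X passing scores +1

zugzwang(11, X) = True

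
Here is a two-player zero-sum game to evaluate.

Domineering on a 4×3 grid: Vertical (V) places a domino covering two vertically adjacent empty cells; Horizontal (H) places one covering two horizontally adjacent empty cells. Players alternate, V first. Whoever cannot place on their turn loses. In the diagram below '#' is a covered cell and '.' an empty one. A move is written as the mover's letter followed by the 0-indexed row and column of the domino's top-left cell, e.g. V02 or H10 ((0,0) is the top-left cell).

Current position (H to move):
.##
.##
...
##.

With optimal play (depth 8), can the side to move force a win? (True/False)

H winning at [.##/.##/.../##.]: False

[.##/.##/.../##.] H move#1: H20:-1/.##/.##/##./##.*, H21:-1/.##/.##/.##/##.
[.##/.##/##./##.] V move#2: V00:+1/###/###/##./##.*, V22:+1/.##/.##/###/###
[###/###/##./##.] end (terminal -1, H#3); searched .##/.##/.../##. to 8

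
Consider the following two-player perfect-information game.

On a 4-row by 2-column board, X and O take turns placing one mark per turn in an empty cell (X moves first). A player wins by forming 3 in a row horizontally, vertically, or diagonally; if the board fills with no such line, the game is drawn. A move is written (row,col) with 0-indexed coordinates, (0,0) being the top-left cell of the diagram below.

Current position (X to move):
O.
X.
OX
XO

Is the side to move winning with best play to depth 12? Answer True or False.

X winning at [O./X./OX/XO]: False

p1 X@[O./X./OX/XO]: (0,1)[OX/X./OX/XO]+0* (1,1)[O./XX/OX/XO]+0
p2 O@[OX/X./OX/XO]: (1,1)[OX/XO/OX/XO]+0*
p3 X@[OX/XO/OX/XO] terminal +0; root [O./X./OX/XO] d12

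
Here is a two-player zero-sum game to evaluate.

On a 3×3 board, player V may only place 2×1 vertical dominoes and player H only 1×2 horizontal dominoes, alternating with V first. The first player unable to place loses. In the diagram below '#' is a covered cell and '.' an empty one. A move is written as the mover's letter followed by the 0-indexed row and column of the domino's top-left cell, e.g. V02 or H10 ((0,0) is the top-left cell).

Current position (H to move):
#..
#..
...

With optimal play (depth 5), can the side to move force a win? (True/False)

H winning at [#../#../...]: True

[#../#../...] H move#1: H01:-1/###/#../..., H11:+1/#../###/...*, H20:-1/#../#../##., H21:-1/#../#../.##
[#../###/...] end (terminal -1, V#2); searched #../#../... to 5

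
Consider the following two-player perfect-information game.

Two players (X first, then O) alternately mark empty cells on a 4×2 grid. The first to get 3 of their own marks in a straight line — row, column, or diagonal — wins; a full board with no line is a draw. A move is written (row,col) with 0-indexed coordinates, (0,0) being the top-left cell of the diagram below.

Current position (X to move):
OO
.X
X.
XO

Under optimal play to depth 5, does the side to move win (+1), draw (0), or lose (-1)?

value(OO/.X/X./XO, X) = +1

p1 X@[OO/.X/X./XO]: (1,0)[OO/XX/X./XO]+1* (2,1)[OO/.X/XX/XO]+0
p2 O@[OO/XX/X./XO] terminal -1; root [OO/.X/X./XO] d5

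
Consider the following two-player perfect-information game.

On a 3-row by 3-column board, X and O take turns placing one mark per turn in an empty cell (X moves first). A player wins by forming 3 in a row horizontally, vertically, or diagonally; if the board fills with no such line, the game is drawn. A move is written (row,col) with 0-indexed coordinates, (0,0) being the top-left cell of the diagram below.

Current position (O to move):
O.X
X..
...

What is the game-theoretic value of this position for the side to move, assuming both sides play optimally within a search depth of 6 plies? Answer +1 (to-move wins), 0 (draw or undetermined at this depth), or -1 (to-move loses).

p1 O@[O.X/X../...]: (0,1)[OOX/X../...]-1 (1,1)[O.X/XO./...]+0* (1,2)[O.X/X.O/...]+0 (2,0)[O.X/X../O..]-1 (2,1)[O.X/X../.O.]-1 (2,2)[O.X/X../..O]-1
p2 X@[O.X/XO./...]: (0,1)[OXX/XO./...]-1 (1,2)[O.X/XOX/...]-1 (2,0)[O.X/XO./X..]-1 (2,1)[O.X/XO./.X.]-1 (2,2)[O.X/XO./..X]+0*
p3 O@[O.X/XO./..X]: (0,1)[OOX/XO./..X]-1 (1,2)[O.X/XOO/..X]+0* (2,0)[O.X/XO./O.X]-1 (2,1)[O.X/XO./.OX]-1
p4 X@[O.X/XOO/..X]: (0,1)[OXX/XOO/..X]+0* (2,0)[O.X/XOO/X.X]+0 (2,1)[O.X/XOO/.XX]+0
p5 O@[OXX/XOO/..X]: (2,0)[OXX/XOO/O.X]+0* (2,1)[OXX/XOO/.OX]+0
p6 X@[OXX/XOO/O.X]: (2,1)[OXX/XOO/OXX]+0*
p7 O@[OXX/XOO/OXX] terminal +0; root [O.X/X../...] d6

value(O.X/X../..., O) = 0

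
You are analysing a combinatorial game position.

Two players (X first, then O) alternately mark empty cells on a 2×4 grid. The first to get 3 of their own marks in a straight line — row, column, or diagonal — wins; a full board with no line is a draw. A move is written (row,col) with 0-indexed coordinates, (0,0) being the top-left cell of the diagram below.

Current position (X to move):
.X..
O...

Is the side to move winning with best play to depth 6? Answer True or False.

ply 1, X at .X../O... | (0,0)=+0→XX../O...; (0,2)=+1→.XX./O...*; (0,3)=+0→.X.X/O...; (1,1)=+0→.X../OX..; (1,2)=+0→.X../O.X.; (1,3)=+0→.X../O..X
ply 2, O at .XX./O... | (0,0)=-1→OXX./O...*; (0,3)=-1→.XXO/O...; (1,1)=-1→.XX./OO..; (1,2)=-1→.XX./O.O.; (1,3)=-1→.XX./O..O
ply 3, X at OXX./O... | (0,3)=+1→OXXX/O...*; (1,1)=+0→OXX./OX..; (1,2)=+0→OXX./O.X.; (1,3)=+0→OXX./O..X
ply 4: OXXX/O... is terminal -1 (O); from .X../O... depth 6

X winning at [.X../O...]: True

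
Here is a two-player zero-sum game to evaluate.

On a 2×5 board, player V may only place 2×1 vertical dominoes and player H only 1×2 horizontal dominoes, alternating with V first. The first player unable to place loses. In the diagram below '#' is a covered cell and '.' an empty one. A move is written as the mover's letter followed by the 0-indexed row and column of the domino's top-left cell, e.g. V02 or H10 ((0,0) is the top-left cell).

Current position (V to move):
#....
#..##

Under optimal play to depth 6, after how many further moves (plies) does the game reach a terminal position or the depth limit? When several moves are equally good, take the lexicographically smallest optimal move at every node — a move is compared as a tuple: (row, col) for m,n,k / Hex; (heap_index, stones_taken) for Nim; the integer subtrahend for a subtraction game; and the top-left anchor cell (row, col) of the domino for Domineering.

PV length from [#..../#..##]: 3 plies

ply 1, V at #..../#..## | V01=-1→##.../##.##; V02=+1→#.#../#.###*
ply 2, H at #.#../#.### | H03=-1→#.###/#.###*
ply 3, V at #.###/#.### | V01=+1→#####/#####*
ply 4: #####/##### is terminal -1 (H); from #..../#..## depth 6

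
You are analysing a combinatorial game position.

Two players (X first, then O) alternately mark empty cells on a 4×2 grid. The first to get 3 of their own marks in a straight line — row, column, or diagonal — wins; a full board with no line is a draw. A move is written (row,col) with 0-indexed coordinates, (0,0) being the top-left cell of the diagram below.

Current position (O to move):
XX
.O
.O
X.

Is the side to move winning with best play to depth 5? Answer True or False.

O winning at [XX/.O/.O/X.]: True

[XX/.O/.O/X.] O move#1: (1,0):+0/XX/OO/.O/X., (2,0):+0/XX/.O/OO/X., (3,1):+1/XX/.O/.O/XO*
[XX/.O/.O/XO] end (terminal -1, X#2); searched XX/.O/.O/X. to 5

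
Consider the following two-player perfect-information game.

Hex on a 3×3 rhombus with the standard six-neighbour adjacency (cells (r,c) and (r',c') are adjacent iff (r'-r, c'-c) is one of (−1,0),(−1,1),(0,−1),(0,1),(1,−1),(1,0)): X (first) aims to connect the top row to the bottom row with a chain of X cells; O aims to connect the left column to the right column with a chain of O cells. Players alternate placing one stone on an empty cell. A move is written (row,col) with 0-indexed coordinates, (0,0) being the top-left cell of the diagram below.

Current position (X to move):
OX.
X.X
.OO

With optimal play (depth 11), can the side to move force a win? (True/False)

[OX./X.X/.OO] X move#1: (0,2):-1/OXX/X.X/.OO, (1,1):-1/OX./XXX/.OO, (2,0):+1/OX./X.X/XOO*
[OX./X.X/XOO] end (terminal -1, O#2); searched OX./X.X/.OO to 11

X winning at [OX./X.X/.OO]: True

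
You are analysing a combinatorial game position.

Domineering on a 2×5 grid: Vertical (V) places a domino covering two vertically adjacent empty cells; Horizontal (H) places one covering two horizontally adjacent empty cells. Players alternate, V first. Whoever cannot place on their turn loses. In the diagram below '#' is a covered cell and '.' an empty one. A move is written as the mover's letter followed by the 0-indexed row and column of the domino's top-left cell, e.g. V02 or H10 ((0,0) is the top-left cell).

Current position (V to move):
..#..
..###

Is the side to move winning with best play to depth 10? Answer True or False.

p1 V@[..#../..###]: V00[#.#../#.###]+1* V01[.##../.####]+1
p2 H@[#.#../#.###]: H03[#.###/#.###]-1*
p3 V@[#.###/#.###]: V01[#####/#####]+1*
p4 H@[#####/#####] terminal -1; root [..#../..###] d10

V winning at [..#../..###]: True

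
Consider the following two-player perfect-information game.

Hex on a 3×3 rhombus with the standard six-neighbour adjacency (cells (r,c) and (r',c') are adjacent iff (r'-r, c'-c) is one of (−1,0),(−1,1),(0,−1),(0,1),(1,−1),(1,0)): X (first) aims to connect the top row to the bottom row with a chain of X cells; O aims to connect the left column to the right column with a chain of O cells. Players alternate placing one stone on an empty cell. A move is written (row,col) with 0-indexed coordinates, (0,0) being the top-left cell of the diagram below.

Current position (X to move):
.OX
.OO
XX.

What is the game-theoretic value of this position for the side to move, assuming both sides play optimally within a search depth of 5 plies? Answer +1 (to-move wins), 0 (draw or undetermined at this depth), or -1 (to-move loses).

[.OX/.OO/XX.] X move#1: (0,0):-1/XOX/.OO/XX.*, (1,0):-1/.OX/XOO/XX., (2,2):-1/.OX/.OO/XXX
[XOX/.OO/XX.] O move#2: (1,0):+1/XOX/OOO/XX.*, (2,2):-1/XOX/.OO/XXO
[XOX/OOO/XX.] end (terminal -1, X#3); searched .OX/.OO/XX. to 5

value(.OX/.OO/XX., X) = -1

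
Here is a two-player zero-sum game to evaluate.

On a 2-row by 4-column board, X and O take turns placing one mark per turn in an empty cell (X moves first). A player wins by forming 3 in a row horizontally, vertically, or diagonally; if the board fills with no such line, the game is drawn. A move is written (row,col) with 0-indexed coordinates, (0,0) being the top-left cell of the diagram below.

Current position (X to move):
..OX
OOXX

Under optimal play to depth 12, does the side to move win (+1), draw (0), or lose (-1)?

value(..OX/OOXX, X) = 0

ply 1, X at ..OX/OOXX | (0,0)=+0→X.OX/OOXX*; (0,1)=+0→.XOX/OOXX
ply 2, O at X.OX/OOXX | (0,1)=+0→XOOX/OOXX*
ply 3: XOOX/OOXX is terminal +0 (X); from ..OX/OOXX depth 12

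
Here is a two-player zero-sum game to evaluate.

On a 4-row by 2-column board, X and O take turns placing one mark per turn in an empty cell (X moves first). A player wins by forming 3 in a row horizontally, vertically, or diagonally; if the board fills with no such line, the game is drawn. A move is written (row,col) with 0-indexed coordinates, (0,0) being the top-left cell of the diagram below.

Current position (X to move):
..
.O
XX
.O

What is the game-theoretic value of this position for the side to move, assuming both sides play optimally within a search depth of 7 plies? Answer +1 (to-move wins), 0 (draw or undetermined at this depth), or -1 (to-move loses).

ply 1, X at ../.O/XX/.O | (0,0)=+0→X./.O/XX/.O; (0,1)=+0→.X/.O/XX/.O; (1,0)=+1→../XO/XX/.O*; (3,0)=+0→../.O/XX/XO
ply 2, O at ../XO/XX/.O | (0,0)=-1→O./XO/XX/.O*; (0,1)=-1→.O/XO/XX/.O; (3,0)=-1→../XO/XX/OO
ply 3, X at O./XO/XX/.O | (0,1)=+0→OX/XO/XX/.O; (3,0)=+1→O./XO/XX/XO*
ply 4: O./XO/XX/XO is terminal -1 (O); from ../.O/XX/.O depth 7

value(../.O/XX/.O, X) = +1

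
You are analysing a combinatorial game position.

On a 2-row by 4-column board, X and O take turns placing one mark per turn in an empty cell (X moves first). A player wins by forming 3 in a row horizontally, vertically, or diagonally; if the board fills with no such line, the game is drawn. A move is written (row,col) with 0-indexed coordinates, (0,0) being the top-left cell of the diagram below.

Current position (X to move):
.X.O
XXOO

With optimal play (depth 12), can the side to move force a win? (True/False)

X winning at [.X.O/XXOO]: False

p1 X@[.X.O/XXOO]: (0,0)[XX.O/XXOO]+0* (0,2)[.XXO/XXOO]+0
p2 O@[XX.O/XXOO]: (0,2)[XXOO/XXOO]+0*
p3 X@[XXOO/XXOO] terminal +0; root [.X.O/XXOO] d12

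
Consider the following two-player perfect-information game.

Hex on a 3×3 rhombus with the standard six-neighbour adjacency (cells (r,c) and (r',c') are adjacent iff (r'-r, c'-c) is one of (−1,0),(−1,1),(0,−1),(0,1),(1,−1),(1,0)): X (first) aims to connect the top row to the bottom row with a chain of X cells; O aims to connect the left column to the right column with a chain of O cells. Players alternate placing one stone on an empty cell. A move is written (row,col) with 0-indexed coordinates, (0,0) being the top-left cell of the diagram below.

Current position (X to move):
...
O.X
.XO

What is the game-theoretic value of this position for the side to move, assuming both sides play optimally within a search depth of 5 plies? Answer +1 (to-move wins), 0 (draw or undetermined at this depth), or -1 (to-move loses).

value(.../O.X/.XO, X) = +1

ply 1, X at .../O.X/.XO | (0,0)=-1→X../O.X/.XO; (0,1)=+1→.X./O.X/.XO*; (0,2)=+1→..X/O.X/.XO; (1,1)=+1→.../OXX/.XO; (2,0)=-1→.../O.X/XXO
ply 2, O at .X./O.X/.XO | (0,0)=-1→OX./O.X/.XO*; (0,2)=-1→.XO/O.X/.XO; (1,1)=-1→.X./OOX/.XO; (2,0)=-1→.X./O.X/OXO
ply 3, X at OX./O.X/.XO | (0,2)=+1→OXX/O.X/.XO*; (1,1)=+1→OX./OXX/.XO; (2,0)=+1→OX./O.X/XXO
ply 4: OXX/O.X/.XO is terminal -1 (O); from .../O.X/.XO depth 5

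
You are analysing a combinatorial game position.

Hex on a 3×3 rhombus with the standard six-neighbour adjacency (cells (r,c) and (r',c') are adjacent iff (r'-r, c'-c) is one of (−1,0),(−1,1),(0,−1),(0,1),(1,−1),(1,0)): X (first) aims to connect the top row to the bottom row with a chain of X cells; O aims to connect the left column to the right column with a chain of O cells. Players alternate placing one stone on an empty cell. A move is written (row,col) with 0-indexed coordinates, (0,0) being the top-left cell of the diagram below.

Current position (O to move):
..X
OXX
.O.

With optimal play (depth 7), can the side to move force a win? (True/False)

p1 O@[..X/OXX/.O.]: (0,0)[O.X/OXX/.O.]-1* (0,1)[.OX/OXX/.O.]-1 (2,0)[..X/OXX/OO.]-1 (2,2)[..X/OXX/.OO]-1
p2 X@[O.X/OXX/.O.]: (0,1)[OXX/OXX/.O.]+1* (2,0)[O.X/OXX/XO.]+1 (2,2)[O.X/OXX/.OX]+1
p3 O@[OXX/OXX/.O.]: (2,0)[OXX/OXX/OO.]-1* (2,2)[OXX/OXX/.OO]-1
p4 X@[OXX/OXX/OO.]: (2,2)[OXX/OXX/OOX]+1*
p5 O@[OXX/OXX/OOX] terminal -1; root [..X/OXX/.O.] d7

O winning at [..X/OXX/.O.]: False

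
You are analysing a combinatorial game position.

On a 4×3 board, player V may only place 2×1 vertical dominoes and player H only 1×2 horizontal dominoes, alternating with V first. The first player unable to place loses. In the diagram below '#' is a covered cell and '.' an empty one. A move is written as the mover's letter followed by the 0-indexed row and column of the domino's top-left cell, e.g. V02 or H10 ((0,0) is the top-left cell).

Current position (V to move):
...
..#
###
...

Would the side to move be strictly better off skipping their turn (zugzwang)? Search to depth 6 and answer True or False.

zugzwang(.../..#/###/..., V) = False

p1 V@[.../..#/###/...]: V00[#../#.#/###/...]-1 V01[.#./.##/###/...]+1*
p2 H@[.#./.##/###/...]: H30[.#./.##/###/##.]-1* H31[.#./.##/###/.##]-1
p3 V@[.#./.##/###/##.]: V00[##./###/###/##.]+1*
p4 H@[##./###/###/##.] terminal -1; root [.../..#/###/...] d6
suppose V passes — search the same position with H to move:
pass> p1 H@[.../..#/###/...]: H00[##./..#/###/...]+1* H01[.##/..#/###/...]+1 H10[.../###/###/...]+1 H30[.../..#/###/##.]-1 H31[.../..#/###/.##]-1
pass> p2 V@[##./..#/###/...] terminal -1; root [.../..#/###/...] d6
for V: play +1, pass -1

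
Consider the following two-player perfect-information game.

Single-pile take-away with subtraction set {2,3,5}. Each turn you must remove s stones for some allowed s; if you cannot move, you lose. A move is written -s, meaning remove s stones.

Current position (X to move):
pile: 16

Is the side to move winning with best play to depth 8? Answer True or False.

[16] X move#1: -2:+1/14*, -3:-1/13, -5:-1/11
[14] O move#2: -2:-1/12*, -3:-1/11, -5:-1/9
[12] X move#3: -2:-1/10, -3:-1/9, -5:+1/7*
[7] O move#4: -2:-1/5*, -3:-1/4, -5:-1/2
[5] X move#5: -2:-1/3, -3:-1/2, -5:+1/0*
[0] end (terminal -1, O#6); searched 16 to 8

X winning at [16]: True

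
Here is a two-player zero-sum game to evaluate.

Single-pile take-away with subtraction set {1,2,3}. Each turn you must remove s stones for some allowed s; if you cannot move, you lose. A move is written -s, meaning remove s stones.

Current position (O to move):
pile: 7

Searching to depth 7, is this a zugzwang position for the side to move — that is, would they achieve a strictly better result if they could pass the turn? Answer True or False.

zugzwang(7, O) = False

p1 O@[7]: -1[6]-1 -2[5]-1 -3[4]+1*
p2 X@[4]: -1[3]-1* -2[2]-1 -3[1]-1
p3 O@[3]: -1[2]-1 -2[1]-1 -3[0]+1*
p4 X@[0] terminal -1; root [7] d7
if O skipped the turn, X would face:
~ p1 X@[7]: -1[6]-1 -2[5]-1 -3[4]+1*
~ p2 O@[4]: -1[3]-1* -2[2]-1 -3[1]-1
~ p3 X@[3]: -1[2]-1 -2[1]-1 -3[0]+1*
~ p4 O@[0] terminal -1; root [7] d7
compare (O): move=+1 vs pass=-1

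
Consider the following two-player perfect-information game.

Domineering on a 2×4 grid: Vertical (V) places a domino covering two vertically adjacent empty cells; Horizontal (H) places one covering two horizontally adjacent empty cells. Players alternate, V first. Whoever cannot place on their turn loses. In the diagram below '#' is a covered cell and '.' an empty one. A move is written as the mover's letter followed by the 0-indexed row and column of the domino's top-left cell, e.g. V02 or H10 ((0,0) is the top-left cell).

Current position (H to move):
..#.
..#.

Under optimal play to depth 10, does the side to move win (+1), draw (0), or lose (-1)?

value(..#./..#., H) = +1

ply 1, H at ..#./..#. | H00=+1→###./..#.*; H10=+1→..#./###.
ply 2, V at ###./..#. | V03=-1→####/..##*
ply 3, H at ####/..## | H10=+1→####/####*
ply 4: ####/#### is terminal -1 (V); from ..#./..#. depth 10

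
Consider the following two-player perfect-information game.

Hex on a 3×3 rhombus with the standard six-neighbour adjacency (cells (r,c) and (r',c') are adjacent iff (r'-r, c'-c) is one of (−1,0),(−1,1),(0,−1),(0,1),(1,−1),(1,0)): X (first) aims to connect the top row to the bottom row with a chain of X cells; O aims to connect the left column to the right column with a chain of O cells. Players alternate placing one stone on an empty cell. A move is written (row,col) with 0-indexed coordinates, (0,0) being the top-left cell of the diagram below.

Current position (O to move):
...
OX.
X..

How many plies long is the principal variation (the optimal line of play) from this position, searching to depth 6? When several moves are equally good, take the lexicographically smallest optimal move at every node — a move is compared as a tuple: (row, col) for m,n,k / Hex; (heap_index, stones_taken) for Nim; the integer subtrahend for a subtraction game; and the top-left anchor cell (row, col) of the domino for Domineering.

[.../OX./X..] O move#1: (0,0):-1/O../OX./X..*, (0,1):-1/.O./OX./X.., (0,2):-1/..O/OX./X.., (1,2):-1/.../OXO/X.., (2,1):-1/.../OX./XO., (2,2):-1/.../OX./X.O
[O../OX./X..] X move#2: (0,1):+1/OX./OX./X..*, (0,2):+1/O.X/OX./X.., (1,2):+1/O../OXX/X.., (2,1):+1/O../OX./XX., (2,2):+1/O../OX./X.X
[OX./OX./X..] end (terminal -1, O#3); searched .../OX./X.. to 6

PV length from [.../OX./X..]: 2 plies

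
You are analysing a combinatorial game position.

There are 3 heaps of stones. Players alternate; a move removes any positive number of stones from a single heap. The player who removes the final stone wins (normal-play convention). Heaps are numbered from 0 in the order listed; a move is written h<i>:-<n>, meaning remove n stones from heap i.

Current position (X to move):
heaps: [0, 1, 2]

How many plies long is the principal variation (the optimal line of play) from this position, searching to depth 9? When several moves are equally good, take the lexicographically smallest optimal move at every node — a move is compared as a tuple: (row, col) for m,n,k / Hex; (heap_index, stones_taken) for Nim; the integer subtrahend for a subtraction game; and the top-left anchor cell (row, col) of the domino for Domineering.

p1 X@[(0,1,2)]: h1:-1[(0,0,2)]-1 h2:-1[(0,1,1)]+1* h2:-2[(0,1,0)]-1
p2 O@[(0,1,1)]: h1:-1[(0,0,1)]-1* h2:-1[(0,1,0)]-1
p3 X@[(0,0,1)]: h2:-1[(0,0,0)]+1*
p4 O@[(0,0,0)] terminal -1; root [(0,1,2)] d9

PV length from [(0,1,2)]: 3 plies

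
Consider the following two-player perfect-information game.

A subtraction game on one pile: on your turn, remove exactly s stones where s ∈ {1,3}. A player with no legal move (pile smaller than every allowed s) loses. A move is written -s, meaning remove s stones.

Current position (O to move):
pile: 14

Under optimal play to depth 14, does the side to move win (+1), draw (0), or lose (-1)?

value(14, O) = -1

p1 O@[14]: -1[13]-1* -3[11]-1
p2 X@[13]: -1[12]+1* -3[10]+1
p3 O@[12]: -1[11]-1* -3[9]-1
p4 X@[11]: -1[10]+1* -3[8]+1
p5 O@[10]: -1[9]-1* -3[7]-1
p6 X@[9]: -1[8]+1* -3[6]+1
p7 O@[8]: -1[7]-1* -3[5]-1
p8 X@[7]: -1[6]+1* -3[4]+1
p9 O@[6]: -1[5]-1* -3[3]-1
p10 X@[5]: -1[4]+1* -3[2]+1
p11 O@[4]: -1[3]-1* -3[1]-1
p12 X@[3]: -1[2]+1* -3[0]+1
p13 O@[2]: -1[1]-1*
p14 X@[1]: -1[0]+1*
p15 O@[0] terminal -1; root [14] d14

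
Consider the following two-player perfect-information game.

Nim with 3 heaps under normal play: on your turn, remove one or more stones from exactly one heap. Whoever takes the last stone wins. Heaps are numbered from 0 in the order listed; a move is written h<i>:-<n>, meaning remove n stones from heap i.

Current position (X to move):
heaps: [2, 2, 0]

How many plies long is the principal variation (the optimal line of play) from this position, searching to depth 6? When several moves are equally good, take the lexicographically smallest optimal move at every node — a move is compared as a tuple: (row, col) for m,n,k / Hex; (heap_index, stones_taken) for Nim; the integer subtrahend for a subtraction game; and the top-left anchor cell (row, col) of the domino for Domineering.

p1 X@[(2,2,0)]: h0:-1[(1,2,0)]-1* h0:-2[(0,2,0)]-1 h1:-1[(2,1,0)]-1 h1:-2[(2,0,0)]-1
p2 O@[(1,2,0)]: h0:-1[(0,2,0)]-1 h1:-1[(1,1,0)]+1* h1:-2[(1,0,0)]-1
p3 X@[(1,1,0)]: h0:-1[(0,1,0)]-1* h1:-1[(1,0,0)]-1
p4 O@[(0,1,0)]: h1:-1[(0,0,0)]+1*
p5 X@[(0,0,0)] terminal -1; root [(2,2,0)] d6

PV length from [(2,2,0)]: 4 plies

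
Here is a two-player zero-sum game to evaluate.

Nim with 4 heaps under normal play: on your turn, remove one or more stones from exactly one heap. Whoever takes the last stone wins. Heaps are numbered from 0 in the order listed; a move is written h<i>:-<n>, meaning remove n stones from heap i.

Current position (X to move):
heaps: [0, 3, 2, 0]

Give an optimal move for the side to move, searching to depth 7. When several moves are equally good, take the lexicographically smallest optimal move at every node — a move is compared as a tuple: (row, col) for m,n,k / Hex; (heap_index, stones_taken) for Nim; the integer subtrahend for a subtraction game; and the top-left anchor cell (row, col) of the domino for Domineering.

X's best at [(0,3,2,0)]: h1:-1

[(0,3,2,0)] X move#1: h1:-1:+1/(0,2,2,0)*, h1:-2:-1/(0,1,2,0), h1:-3:-1/(0,0,2,0), h2:-1:-1/(0,3,1,0), h2:-2:-1/(0,3,0,0)
[(0,2,2,0)] O move#2: h1:-1:-1/(0,1,2,0)*, h1:-2:-1/(0,0,2,0), h2:-1:-1/(0,2,1,0), h2:-2:-1/(0,2,0,0)
[(0,1,2,0)] X move#3: h1:-1:-1/(0,0,2,0), h2:-1:+1/(0,1,1,0)*, h2:-2:-1/(0,1,0,0)
[(0,1,1,0)] O move#4: h1:-1:-1/(0,0,1,0)*, h2:-1:-1/(0,1,0,0)
[(0,0,1,0)] X move#5: h2:-1:+1/(0,0,0,0)*
[(0,0,0,0)] end (terminal -1, O#6); searched (0,3,2,0) to 7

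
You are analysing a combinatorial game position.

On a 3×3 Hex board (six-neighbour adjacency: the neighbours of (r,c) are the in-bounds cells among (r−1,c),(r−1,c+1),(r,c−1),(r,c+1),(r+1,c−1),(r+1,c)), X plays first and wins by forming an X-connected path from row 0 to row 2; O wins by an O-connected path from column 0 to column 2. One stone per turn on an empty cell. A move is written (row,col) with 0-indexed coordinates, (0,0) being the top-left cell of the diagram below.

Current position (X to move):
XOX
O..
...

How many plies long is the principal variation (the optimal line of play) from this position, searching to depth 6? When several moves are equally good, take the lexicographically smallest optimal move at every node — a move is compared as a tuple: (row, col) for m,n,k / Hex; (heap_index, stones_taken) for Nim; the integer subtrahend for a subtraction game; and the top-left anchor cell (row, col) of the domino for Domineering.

PV length from [XOX/O../...]: 3 plies

[XOX/O../...] X move#1: (1,1):+1/XOX/OX./...*, (1,2):+1/XOX/O.X/..., (2,0):+1/XOX/O../X.., (2,1):+1/XOX/O../.X., (2,2):+1/XOX/O../..X
[XOX/OX./...] O move#2: (1,2):-1/XOX/OXO/...*, (2,0):-1/XOX/OX./O.., (2,1):-1/XOX/OX./.O., (2,2):-1/XOX/OX./..O
[XOX/OXO/...] X move#3: (2,0):+1/XOX/OXO/X..*, (2,1):+1/XOX/OXO/.X., (2,2):+1/XOX/OXO/..X
[XOX/OXO/X..] end (terminal -1, O#4); searched XOX/O../... to 6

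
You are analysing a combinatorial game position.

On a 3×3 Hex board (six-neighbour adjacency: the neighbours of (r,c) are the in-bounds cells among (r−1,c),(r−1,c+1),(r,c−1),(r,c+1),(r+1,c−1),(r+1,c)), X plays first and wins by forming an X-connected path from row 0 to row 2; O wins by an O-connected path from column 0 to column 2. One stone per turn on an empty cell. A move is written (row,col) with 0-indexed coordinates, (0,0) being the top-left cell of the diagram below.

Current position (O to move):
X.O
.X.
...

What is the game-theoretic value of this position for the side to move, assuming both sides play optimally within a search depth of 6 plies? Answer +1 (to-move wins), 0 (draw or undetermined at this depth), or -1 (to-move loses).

value(X.O/.X./..., O) = -1

ply 1, O at X.O/.X./... | (0,1)=-1→XOO/.X./...*; (1,0)=-1→X.O/OX./...; (1,2)=-1→X.O/.XO/...; (2,0)=-1→X.O/.X./O..; (2,1)=-1→X.O/.X./.O.; (2,2)=-1→X.O/.X./..O
ply 2, X at XOO/.X./... | (1,0)=+1→XOO/XX./...*; (1,2)=-1→XOO/.XX/...; (2,0)=-1→XOO/.X./X..; (2,1)=-1→XOO/.X./.X.; (2,2)=-1→XOO/.X./..X
ply 3, O at XOO/XX./... | (1,2)=-1→XOO/XXO/...*; (2,0)=-1→XOO/XX./O..; (2,1)=-1→XOO/XX./.O.; (2,2)=-1→XOO/XX./..O
ply 4, X at XOO/XXO/... | (2,0)=+1→XOO/XXO/X..*; (2,1)=+1→XOO/XXO/.X.; (2,2)=+1→XOO/XXO/..X
ply 5: XOO/XXO/X.. is terminal -1 (O); from X.O/.X./... depth 6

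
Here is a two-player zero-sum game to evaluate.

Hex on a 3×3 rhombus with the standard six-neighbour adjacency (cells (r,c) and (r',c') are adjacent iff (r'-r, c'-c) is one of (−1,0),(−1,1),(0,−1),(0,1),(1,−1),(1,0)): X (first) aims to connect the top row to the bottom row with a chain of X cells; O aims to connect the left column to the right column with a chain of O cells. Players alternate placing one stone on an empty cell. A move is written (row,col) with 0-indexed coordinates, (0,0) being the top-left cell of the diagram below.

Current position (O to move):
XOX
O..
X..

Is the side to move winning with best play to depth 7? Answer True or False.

p1 O@[XOX/O../X..]: (1,1)[XOX/OO./X..]-1* (1,2)[XOX/O.O/X..]-1 (2,1)[XOX/O../XO.]-1 (2,2)[XOX/O../X.O]-1
p2 X@[XOX/OO./X..]: (1,2)[XOX/OOX/X..]+1* (2,1)[XOX/OO./XX.]-1 (2,2)[XOX/OO./X.X]-1
p3 O@[XOX/OOX/X..]: (2,1)[XOX/OOX/XO.]-1* (2,2)[XOX/OOX/X.O]-1
p4 X@[XOX/OOX/XO.]: (2,2)[XOX/OOX/XOX]+1*
p5 O@[XOX/OOX/XOX] terminal -1; root [XOX/O../X..] d7

O winning at [XOX/O../X..]: False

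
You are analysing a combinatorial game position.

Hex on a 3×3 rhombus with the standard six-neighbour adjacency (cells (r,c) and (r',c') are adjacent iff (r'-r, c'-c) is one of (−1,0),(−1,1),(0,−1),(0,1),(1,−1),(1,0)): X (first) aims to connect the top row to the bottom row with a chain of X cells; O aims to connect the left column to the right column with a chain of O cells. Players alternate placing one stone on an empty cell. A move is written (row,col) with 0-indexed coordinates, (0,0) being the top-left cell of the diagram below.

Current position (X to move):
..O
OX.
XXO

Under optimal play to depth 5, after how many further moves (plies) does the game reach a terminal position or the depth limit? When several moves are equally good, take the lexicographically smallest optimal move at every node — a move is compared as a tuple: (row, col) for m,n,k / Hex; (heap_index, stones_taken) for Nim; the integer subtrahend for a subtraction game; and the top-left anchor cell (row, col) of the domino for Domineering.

[..O/OX./XXO] X move#1: (0,0):-1/X.O/OX./XXO, (0,1):+1/.XO/OX./XXO*, (1,2):-1/..O/OXX/XXO
[.XO/OX./XXO] end (terminal -1, O#2); searched ..O/OX./XXO to 5

PV length from [..O/OX./XXO]: 1 ply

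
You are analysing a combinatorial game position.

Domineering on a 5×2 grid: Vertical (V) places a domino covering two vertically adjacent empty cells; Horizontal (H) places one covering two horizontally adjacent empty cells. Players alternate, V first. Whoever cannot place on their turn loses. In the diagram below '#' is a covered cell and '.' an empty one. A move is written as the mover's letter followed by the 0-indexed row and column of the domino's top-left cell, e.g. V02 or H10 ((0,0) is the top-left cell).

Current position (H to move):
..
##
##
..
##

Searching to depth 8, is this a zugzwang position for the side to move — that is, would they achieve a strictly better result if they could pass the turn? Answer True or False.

zugzwang(../##/##/../##, H) = False

p1 H@[../##/##/../##]: H00[##/##/##/../##]+1* H30[../##/##/##/##]+1
p2 V@[##/##/##/../##] terminal -1; root [../##/##/../##] d8
pass branch (V moves first from the same position):
  | p1 V@[../##/##/../##] terminal -1; root [../##/##/../##] d8
H moving scores +1; H passing scores +1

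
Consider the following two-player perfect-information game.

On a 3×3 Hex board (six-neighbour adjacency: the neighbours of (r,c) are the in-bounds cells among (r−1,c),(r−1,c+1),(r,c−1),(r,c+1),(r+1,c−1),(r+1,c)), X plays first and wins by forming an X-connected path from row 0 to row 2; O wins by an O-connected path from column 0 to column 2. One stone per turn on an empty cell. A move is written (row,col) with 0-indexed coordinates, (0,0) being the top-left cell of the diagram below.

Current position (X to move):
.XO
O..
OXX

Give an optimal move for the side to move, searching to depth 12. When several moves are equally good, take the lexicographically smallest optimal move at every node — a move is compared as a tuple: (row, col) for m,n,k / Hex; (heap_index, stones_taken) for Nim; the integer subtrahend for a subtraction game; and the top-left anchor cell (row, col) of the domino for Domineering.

X's best at [.XO/O../OXX]: (1,1)

p1 X@[.XO/O../OXX]: (0,0)[XXO/O../OXX]-1 (1,1)[.XO/OX./OXX]+1* (1,2)[.XO/O.X/OXX]-1
p2 O@[.XO/OX./OXX] terminal -1; root [.XO/O../OXX] d12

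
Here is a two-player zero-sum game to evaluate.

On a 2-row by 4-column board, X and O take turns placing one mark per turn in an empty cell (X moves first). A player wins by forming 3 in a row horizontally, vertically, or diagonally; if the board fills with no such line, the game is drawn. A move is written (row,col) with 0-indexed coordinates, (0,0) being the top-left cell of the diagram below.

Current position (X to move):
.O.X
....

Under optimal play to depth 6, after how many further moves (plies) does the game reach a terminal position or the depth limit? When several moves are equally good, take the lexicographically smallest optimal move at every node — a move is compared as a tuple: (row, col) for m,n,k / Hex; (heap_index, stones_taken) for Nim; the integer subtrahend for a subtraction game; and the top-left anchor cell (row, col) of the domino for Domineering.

ply 1, X at .O.X/.... | (0,0)=+0→XO.X/....*; (0,2)=+0→.OXX/....; (1,0)=+0→.O.X/X...; (1,1)=+0→.O.X/.X..; (1,2)=+0→.O.X/..X.; (1,3)=+0→.O.X/...X
ply 2, O at XO.X/.... | (0,2)=+0→XOOX/....*; (1,0)=+0→XO.X/O...; (1,1)=+0→XO.X/.O..; (1,2)=+0→XO.X/..O.; (1,3)=+0→XO.X/...O
ply 3, X at XOOX/.... | (1,0)=+0→XOOX/X...*; (1,1)=+0→XOOX/.X..; (1,2)=+0→XOOX/..X.; (1,3)=+0→XOOX/...X
ply 4, O at XOOX/X... | (1,1)=+0→XOOX/XO..*; (1,2)=+0→XOOX/X.O.; (1,3)=+0→XOOX/X..O
ply 5, X at XOOX/XO.. | (1,2)=+0→XOOX/XOX.*; (1,3)=+0→XOOX/XO.X
ply 6, O at XOOX/XOX. | (1,3)=+0→XOOX/XOXO*
ply 7: XOOX/XOXO is terminal +0 (X); from .O.X/.... depth 6

PV length from [.O.X/....]: 6 plies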